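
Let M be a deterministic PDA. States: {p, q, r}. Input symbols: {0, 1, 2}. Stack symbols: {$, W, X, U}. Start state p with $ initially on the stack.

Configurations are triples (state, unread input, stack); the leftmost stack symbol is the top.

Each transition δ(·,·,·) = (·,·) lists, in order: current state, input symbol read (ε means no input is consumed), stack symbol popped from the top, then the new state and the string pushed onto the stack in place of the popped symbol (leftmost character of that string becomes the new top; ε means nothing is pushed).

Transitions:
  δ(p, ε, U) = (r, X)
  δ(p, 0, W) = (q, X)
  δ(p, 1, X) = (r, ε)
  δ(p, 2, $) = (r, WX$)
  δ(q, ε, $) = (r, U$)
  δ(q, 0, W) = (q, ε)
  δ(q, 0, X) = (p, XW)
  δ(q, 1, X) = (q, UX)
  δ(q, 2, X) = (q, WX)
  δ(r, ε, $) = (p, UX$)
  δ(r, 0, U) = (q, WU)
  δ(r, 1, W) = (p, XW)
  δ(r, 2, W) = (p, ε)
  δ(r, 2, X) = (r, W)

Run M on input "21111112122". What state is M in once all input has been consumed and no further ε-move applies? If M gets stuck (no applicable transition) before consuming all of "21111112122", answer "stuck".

p

(p, 21111112122, $) ⊢ (r, 1111112122, WX$) ⊢ (p, 111112122, XWX$) ⊢ (r, 11112122, WX$) ⊢ (p, 1112122, XWX$) ⊢ (r, 112122, WX$) ⊢ (p, 12122, XWX$) ⊢ (r, 2122, WX$) ⊢ (p, 122, X$) ⊢ (r, 22, $) ⊢ (p, 22, UX$) ⊢ (r, 22, XX$) ⊢ (r, 2, WX$) ⊢ (p, ε, X$)
All input consumed; M is in state p.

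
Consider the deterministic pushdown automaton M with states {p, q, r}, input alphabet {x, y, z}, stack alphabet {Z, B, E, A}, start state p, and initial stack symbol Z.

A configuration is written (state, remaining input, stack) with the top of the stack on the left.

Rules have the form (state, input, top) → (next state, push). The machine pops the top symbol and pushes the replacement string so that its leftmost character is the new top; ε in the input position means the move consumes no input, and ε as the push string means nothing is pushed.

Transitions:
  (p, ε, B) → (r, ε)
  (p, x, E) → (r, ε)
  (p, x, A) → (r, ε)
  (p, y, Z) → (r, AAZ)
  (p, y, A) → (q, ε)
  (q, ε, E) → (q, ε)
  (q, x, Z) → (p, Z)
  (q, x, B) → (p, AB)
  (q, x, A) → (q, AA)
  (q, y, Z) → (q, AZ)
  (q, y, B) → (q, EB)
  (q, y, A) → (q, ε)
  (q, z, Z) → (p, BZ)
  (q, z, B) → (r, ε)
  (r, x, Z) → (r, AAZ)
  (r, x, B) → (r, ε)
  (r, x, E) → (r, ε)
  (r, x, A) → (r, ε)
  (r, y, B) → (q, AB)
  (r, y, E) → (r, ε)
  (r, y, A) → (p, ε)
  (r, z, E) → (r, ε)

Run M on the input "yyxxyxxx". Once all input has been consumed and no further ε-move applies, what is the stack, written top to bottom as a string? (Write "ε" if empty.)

(p, yyxxyxxx, Z)
  read y, top Z: go to r, push AAZ → (r, yxxyxxx, AAZ)
  read y, top A: go to p, push ε → (p, xxyxxx, AZ)
  read x, top A: go to r, push ε → (r, xyxxx, Z)
  read x, top Z: go to r, push AAZ → (r, yxxx, AAZ)
  read y, top A: go to p, push ε → (p, xxx, AZ)
  read x, top A: go to r, push ε → (r, xx, Z)
  read x, top Z: go to r, push AAZ → (r, x, AAZ)
  read x, top A: go to r, push ε → (r, ε, AZ)
All input consumed in state r with stack AZ.

AZ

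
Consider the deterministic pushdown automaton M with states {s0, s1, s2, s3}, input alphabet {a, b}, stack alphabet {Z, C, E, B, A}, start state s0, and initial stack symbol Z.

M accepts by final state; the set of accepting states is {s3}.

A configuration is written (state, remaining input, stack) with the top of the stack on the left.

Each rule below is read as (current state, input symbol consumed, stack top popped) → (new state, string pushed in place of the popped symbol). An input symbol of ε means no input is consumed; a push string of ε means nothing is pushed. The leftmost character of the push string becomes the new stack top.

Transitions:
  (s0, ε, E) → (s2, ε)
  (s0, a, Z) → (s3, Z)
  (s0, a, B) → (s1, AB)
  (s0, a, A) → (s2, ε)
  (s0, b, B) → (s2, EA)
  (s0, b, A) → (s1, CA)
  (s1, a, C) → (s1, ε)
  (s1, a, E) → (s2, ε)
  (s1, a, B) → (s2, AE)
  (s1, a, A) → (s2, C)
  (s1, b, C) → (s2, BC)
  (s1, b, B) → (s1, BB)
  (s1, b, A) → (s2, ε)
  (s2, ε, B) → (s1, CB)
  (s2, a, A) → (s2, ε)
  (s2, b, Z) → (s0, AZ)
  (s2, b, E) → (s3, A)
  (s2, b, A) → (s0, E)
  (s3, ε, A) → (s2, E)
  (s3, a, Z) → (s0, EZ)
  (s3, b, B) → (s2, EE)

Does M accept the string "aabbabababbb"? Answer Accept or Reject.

(s0, aabbabababbb, Z)
  read a, top Z: go to s3, push Z → (s3, abbabababbb, Z)
  read a, top Z: go to s0, push EZ → (s0, bbabababbb, EZ)
  ε-move, top E: go to s2, push ε → (s2, bbabababbb, Z)
  read b, top Z: go to s0, push AZ → (s0, babababbb, AZ)
  read b, top A: go to s1, push CA → (s1, abababbb, CAZ)
  read a, top C: go to s1, push ε → (s1, bababbb, AZ)
  read b, top A: go to s2, push ε → (s2, ababbb, Z)
No transition applies at (s2, ababbb, Z); input not fully consumed.

Reject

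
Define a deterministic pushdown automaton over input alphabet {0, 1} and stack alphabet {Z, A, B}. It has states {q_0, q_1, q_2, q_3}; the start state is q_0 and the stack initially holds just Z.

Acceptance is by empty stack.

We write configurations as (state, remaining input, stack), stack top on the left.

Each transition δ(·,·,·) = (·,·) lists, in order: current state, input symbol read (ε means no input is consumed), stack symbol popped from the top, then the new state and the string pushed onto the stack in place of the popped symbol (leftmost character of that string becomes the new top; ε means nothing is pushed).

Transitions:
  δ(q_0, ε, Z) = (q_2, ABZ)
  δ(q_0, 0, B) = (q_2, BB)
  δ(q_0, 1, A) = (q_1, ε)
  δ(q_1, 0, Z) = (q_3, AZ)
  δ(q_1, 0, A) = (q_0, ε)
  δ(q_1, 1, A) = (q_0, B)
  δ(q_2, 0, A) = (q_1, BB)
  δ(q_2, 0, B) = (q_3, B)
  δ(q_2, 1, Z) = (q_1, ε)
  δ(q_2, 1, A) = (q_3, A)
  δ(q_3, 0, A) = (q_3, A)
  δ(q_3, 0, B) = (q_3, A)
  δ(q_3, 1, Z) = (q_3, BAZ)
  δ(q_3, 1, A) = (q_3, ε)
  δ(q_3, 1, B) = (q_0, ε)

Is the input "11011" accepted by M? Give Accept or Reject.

(q_0, 11011, Z) ⊢ (q_2, 11011, ABZ) ⊢ (q_3, 1011, ABZ) ⊢ (q_3, 011, BZ) ⊢ (q_3, 11, AZ) ⊢ (q_3, 1, Z) ⊢ (q_3, ε, BAZ)
All input consumed; stack is BAZ, not empty, and no further ε-move applies.

Reject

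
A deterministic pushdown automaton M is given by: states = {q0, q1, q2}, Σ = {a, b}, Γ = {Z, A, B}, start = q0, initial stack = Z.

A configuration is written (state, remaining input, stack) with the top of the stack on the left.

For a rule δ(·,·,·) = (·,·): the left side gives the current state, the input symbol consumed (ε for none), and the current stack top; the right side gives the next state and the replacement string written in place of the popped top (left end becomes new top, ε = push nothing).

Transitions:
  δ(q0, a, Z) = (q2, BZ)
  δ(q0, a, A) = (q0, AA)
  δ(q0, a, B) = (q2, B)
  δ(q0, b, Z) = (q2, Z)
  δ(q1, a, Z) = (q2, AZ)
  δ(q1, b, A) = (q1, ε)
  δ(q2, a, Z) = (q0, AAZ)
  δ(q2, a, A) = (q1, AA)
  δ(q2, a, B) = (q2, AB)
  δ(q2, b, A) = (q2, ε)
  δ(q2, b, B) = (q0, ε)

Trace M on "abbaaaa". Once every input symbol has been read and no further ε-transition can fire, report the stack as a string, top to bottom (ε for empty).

AAAAAZ

(q0, abbaaaa, Z)
  read a, top Z: go to q2, push BZ → (q2, bbaaaa, BZ)
  read b, top B: go to q0, push ε → (q0, baaaa, Z)
  read b, top Z: go to q2, push Z → (q2, aaaa, Z)
  read a, top Z: go to q0, push AAZ → (q0, aaa, AAZ)
  read a, top A: go to q0, push AA → (q0, aa, AAAZ)
  read a, top A: go to q0, push AA → (q0, a, AAAAZ)
  read a, top A: go to q0, push AA → (q0, ε, AAAAAZ)
All input consumed in state q0 with stack AAAAAZ.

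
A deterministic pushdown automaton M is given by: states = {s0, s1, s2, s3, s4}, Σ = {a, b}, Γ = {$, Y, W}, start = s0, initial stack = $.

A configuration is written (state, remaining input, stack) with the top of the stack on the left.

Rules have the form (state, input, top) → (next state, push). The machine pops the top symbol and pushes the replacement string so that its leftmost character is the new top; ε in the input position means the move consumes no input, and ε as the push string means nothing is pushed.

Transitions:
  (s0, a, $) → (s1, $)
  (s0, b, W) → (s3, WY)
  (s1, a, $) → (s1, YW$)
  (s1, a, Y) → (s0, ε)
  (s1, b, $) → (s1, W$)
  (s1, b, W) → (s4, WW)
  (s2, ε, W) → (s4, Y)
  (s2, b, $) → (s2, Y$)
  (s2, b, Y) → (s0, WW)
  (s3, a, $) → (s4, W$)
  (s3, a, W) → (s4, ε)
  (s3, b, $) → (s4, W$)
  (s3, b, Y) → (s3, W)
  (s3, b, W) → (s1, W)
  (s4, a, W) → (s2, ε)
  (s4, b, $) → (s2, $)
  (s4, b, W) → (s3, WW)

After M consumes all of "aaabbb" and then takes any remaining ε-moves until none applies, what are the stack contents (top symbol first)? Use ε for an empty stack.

(s0, aaabbb, $)
  read a, top $: go to s1, push $ → (s1, aabbb, $)
  read a, top $: go to s1, push YW$ → (s1, abbb, YW$)
  read a, top Y: go to s0, push ε → (s0, bbb, W$)
  read b, top W: go to s3, push WY → (s3, bb, WY$)
  read b, top W: go to s1, push W → (s1, b, WY$)
  read b, top W: go to s4, push WW → (s4, ε, WWY$)
All input consumed in state s4 with stack WWY$.

WWY$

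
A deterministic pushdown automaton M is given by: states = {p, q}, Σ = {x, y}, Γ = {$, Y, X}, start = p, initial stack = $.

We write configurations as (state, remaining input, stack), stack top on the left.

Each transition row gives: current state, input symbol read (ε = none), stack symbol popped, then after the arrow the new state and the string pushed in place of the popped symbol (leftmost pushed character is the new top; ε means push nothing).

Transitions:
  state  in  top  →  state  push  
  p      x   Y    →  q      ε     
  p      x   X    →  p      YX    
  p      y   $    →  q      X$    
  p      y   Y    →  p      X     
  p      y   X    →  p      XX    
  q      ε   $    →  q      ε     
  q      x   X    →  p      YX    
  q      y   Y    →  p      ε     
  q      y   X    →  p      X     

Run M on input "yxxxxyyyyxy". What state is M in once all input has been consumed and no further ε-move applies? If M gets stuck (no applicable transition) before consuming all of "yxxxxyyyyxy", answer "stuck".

(p, yxxxxyyyyxy, $)
  read y, top $: go to q, push X$ → (q, xxxxyyyyxy, X$)
  read x, top X: go to p, push YX → (p, xxxyyyyxy, YX$)
  read x, top Y: go to q, push ε → (q, xxyyyyxy, X$)
  read x, top X: go to p, push YX → (p, xyyyyxy, YX$)
  read x, top Y: go to q, push ε → (q, yyyyxy, X$)
  read y, top X: go to p, push X → (p, yyyxy, X$)
  read y, top X: go to p, push XX → (p, yyxy, XX$)
  read y, top X: go to p, push XX → (p, yxy, XXX$)
  read y, top X: go to p, push XX → (p, xy, XXXX$)
  read x, top X: go to p, push YX → (p, y, YXXXX$)
  read y, top Y: go to p, push X → (p, ε, XXXXX$)
All input consumed; M is in state p.

p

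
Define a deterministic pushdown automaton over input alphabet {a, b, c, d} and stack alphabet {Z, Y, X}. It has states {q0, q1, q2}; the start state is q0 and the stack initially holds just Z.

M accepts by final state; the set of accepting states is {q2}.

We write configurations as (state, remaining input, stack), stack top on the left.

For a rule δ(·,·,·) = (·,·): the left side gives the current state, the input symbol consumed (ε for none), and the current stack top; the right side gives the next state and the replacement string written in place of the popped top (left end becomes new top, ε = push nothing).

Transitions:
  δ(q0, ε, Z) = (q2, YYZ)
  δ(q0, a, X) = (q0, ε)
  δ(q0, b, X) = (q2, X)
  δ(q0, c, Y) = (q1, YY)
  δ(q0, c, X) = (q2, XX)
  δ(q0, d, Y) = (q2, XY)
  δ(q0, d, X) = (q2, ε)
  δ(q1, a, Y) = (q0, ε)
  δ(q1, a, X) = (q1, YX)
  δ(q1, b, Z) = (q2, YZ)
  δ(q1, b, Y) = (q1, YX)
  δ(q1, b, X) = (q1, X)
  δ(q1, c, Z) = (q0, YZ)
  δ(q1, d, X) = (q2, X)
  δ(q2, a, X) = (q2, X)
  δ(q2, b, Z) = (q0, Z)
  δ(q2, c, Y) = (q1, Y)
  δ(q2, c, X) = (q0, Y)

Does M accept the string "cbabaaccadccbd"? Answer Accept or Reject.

Reject

(q0, cbabaaccadccbd, Z)
  ε-move, top Z: go to q2, push YYZ → (q2, cbabaaccadccbd, YYZ)
  read c, top Y: go to q1, push Y → (q1, babaaccadccbd, YYZ)
  read b, top Y: go to q1, push YX → (q1, abaaccadccbd, YXYZ)
  read a, top Y: go to q0, push ε → (q0, baaccadccbd, XYZ)
  read b, top X: go to q2, push X → (q2, aaccadccbd, XYZ)
  read a, top X: go to q2, push X → (q2, accadccbd, XYZ)
  read a, top X: go to q2, push X → (q2, ccadccbd, XYZ)
  read c, top X: go to q0, push Y → (q0, cadccbd, YYZ)
  read c, top Y: go to q1, push YY → (q1, adccbd, YYYZ)
  read a, top Y: go to q0, push ε → (q0, dccbd, YYZ)
  read d, top Y: go to q2, push XY → (q2, ccbd, XYYZ)
  read c, top X: go to q0, push Y → (q0, cbd, YYYZ)
  read c, top Y: go to q1, push YY → (q1, bd, YYYYZ)
  read b, top Y: go to q1, push YX → (q1, d, YXYYYZ)
No transition applies at (q1, d, YXYYYZ); input not fully consumed.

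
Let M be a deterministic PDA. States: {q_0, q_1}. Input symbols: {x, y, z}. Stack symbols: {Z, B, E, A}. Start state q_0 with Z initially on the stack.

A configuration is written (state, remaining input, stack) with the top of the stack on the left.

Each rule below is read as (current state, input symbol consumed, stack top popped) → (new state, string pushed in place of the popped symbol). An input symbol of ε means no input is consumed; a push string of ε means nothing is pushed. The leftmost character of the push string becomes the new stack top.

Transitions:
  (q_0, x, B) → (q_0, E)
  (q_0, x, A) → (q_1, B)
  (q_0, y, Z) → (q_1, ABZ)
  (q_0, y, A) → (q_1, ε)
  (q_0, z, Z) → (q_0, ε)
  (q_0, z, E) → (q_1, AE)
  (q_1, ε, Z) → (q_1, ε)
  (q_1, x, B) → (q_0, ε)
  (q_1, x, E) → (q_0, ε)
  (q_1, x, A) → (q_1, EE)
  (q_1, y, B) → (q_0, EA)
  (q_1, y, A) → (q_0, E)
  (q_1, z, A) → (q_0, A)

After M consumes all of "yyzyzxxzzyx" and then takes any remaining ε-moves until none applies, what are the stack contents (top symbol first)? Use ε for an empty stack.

(q_0, yyzyzxxzzyx, Z)
  read y, top Z: go to q_1, push ABZ → (q_1, yzyzxxzzyx, ABZ)
  read y, top A: go to q_0, push E → (q_0, zyzxxzzyx, EBZ)
  read z, top E: go to q_1, push AE → (q_1, yzxxzzyx, AEBZ)
  read y, top A: go to q_0, push E → (q_0, zxxzzyx, EEBZ)
  read z, top E: go to q_1, push AE → (q_1, xxzzyx, AEEBZ)
  read x, top A: go to q_1, push EE → (q_1, xzzyx, EEEEBZ)
  read x, top E: go to q_0, push ε → (q_0, zzyx, EEEBZ)
  read z, top E: go to q_1, push AE → (q_1, zyx, AEEEBZ)
  read z, top A: go to q_0, push A → (q_0, yx, AEEEBZ)
  read y, top A: go to q_1, push ε → (q_1, x, EEEBZ)
  read x, top E: go to q_0, push ε → (q_0, ε, EEBZ)
All input consumed in state q_0 with stack EEBZ.

EEBZ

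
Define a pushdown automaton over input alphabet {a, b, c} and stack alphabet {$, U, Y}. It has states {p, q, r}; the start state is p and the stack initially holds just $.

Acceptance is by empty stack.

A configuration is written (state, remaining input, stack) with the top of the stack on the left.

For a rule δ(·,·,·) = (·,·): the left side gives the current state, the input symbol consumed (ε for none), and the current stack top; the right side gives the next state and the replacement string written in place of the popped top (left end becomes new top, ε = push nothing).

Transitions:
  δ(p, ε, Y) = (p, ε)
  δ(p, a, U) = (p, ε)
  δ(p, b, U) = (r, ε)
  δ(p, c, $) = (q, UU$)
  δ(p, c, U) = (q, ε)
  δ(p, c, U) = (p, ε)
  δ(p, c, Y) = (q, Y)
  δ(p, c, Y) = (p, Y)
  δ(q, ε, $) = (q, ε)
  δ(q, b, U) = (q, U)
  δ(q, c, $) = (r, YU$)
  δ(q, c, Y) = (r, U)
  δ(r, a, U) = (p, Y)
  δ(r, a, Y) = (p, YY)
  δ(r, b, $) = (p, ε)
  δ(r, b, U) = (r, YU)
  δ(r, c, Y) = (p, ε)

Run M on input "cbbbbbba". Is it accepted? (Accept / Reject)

Reject

No computation consumes all input and empties the stack.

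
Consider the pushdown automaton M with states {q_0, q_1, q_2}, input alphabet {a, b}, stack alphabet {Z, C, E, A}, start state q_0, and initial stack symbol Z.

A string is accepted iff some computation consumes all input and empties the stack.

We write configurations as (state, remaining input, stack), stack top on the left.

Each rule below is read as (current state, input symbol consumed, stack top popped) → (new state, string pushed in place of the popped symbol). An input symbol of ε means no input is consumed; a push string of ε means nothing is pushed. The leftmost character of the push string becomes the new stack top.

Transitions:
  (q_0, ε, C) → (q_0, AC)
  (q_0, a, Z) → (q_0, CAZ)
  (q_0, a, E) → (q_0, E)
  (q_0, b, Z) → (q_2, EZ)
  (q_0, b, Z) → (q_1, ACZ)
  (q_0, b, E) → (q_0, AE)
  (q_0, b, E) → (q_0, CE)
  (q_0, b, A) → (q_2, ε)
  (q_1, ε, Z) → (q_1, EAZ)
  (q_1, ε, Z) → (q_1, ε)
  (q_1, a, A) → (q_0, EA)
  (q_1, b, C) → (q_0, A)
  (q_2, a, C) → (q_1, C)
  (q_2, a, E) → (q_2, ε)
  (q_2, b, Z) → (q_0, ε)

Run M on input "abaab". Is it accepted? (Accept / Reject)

Reject

No computation consumes all input and empties the stack.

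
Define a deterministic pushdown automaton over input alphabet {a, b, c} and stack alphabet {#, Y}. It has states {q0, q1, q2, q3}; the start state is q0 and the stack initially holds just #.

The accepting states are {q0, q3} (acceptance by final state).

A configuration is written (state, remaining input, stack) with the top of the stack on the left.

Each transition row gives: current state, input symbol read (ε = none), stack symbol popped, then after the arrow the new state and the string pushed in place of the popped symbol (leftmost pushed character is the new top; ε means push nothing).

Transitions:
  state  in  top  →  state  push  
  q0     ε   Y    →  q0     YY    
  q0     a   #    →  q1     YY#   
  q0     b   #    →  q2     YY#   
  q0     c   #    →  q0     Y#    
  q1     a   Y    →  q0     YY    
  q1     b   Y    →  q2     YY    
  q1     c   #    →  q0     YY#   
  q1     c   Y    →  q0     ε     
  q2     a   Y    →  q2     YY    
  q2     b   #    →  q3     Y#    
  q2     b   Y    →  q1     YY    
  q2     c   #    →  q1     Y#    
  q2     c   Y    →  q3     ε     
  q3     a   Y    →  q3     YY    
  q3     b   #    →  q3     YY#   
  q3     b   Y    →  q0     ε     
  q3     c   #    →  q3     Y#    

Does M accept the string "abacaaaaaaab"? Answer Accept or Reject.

Accept

(q0, abacaaaaaaab, #) ⊢ (q1, bacaaaaaaab, YY#) ⊢ (q2, acaaaaaaab, YYY#) ⊢ (q2, caaaaaaab, YYYY#) ⊢ (q3, aaaaaaab, YYY#) ⊢ (q3, aaaaaab, YYYY#) ⊢ (q3, aaaaab, YYYYY#) ⊢ (q3, aaaab, YYYYYY#) ⊢ (q3, aaab, YYYYYYY#) ⊢ (q3, aab, YYYYYYYY#) ⊢ (q3, ab, YYYYYYYYY#) ⊢ (q3, b, YYYYYYYYYY#) ⊢ (q0, ε, YYYYYYYYY#)
All input consumed; state q0 ∈ F.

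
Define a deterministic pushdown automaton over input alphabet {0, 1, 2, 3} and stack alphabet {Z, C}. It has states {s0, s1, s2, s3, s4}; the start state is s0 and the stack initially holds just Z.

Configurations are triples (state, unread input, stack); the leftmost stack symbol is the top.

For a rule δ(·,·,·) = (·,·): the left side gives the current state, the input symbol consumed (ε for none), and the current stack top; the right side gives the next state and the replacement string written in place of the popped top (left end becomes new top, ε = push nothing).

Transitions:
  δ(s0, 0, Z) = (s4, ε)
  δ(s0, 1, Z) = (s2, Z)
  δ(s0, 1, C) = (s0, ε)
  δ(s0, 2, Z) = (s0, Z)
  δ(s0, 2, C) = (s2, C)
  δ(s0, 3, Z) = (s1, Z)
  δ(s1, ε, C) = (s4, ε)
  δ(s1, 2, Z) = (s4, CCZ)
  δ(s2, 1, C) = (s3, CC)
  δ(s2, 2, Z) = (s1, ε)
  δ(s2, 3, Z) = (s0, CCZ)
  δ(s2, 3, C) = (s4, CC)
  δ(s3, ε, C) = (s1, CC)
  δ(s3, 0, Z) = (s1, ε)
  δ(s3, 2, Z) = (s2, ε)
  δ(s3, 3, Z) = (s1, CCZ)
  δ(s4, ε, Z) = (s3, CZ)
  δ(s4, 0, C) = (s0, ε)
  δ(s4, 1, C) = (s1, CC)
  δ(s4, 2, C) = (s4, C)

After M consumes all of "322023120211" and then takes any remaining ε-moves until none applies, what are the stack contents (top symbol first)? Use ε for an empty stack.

(s0, 322023120211, Z)
  read 3, top Z: go to s1, push Z → (s1, 22023120211, Z)
  read 2, top Z: go to s4, push CCZ → (s4, 2023120211, CCZ)
  read 2, top C: go to s4, push C → (s4, 023120211, CCZ)
  read 0, top C: go to s0, push ε → (s0, 23120211, CZ)
  read 2, top C: go to s2, push C → (s2, 3120211, CZ)
  read 3, top C: go to s4, push CC → (s4, 120211, CCZ)
  read 1, top C: go to s1, push CC → (s1, 20211, CCCZ)
  ε-move, top C: go to s4, push ε → (s4, 20211, CCZ)
  read 2, top C: go to s4, push C → (s4, 0211, CCZ)
  read 0, top C: go to s0, push ε → (s0, 211, CZ)
  read 2, top C: go to s2, push C → (s2, 11, CZ)
  read 1, top C: go to s3, push CC → (s3, 1, CCZ)
  ε-move, top C: go to s1, push CC → (s1, 1, CCCZ)
  ε-move, top C: go to s4, push ε → (s4, 1, CCZ)
  read 1, top C: go to s1, push CC → (s1, ε, CCCZ)
  ε-move, top C: go to s4, push ε → (s4, ε, CCZ)
All input consumed in state s4 with stack CCZ.

CCZ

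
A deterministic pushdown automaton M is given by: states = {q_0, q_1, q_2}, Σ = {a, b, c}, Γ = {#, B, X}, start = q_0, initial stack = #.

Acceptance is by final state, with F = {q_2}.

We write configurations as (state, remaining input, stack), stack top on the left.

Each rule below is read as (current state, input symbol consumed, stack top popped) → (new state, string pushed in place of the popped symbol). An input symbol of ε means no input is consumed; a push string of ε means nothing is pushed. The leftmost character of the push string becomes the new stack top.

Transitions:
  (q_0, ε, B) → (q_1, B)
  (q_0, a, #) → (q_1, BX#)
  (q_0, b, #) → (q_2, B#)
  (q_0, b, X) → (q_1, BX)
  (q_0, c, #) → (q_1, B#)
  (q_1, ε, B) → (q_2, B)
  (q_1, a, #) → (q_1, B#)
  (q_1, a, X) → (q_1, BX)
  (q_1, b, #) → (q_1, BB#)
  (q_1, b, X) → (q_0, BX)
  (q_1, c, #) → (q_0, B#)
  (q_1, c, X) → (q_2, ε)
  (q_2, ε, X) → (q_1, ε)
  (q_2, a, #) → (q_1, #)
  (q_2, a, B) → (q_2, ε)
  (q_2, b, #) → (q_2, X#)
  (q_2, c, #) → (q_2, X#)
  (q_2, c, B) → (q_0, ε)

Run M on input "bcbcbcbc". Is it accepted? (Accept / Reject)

(q_0, bcbcbcbc, #)
  read b, top #: go to q_2, push B# → (q_2, cbcbcbc, B#)
  read c, top B: go to q_0, push ε → (q_0, bcbcbc, #)
  read b, top #: go to q_2, push B# → (q_2, cbcbc, B#)
  read c, top B: go to q_0, push ε → (q_0, bcbc, #)
  read b, top #: go to q_2, push B# → (q_2, cbc, B#)
  read c, top B: go to q_0, push ε → (q_0, bc, #)
  read b, top #: go to q_2, push B# → (q_2, c, B#)
  read c, top B: go to q_0, push ε → (q_0, ε, #)
All input consumed; state q_0 ∉ F and no further ε-move applies.

Reject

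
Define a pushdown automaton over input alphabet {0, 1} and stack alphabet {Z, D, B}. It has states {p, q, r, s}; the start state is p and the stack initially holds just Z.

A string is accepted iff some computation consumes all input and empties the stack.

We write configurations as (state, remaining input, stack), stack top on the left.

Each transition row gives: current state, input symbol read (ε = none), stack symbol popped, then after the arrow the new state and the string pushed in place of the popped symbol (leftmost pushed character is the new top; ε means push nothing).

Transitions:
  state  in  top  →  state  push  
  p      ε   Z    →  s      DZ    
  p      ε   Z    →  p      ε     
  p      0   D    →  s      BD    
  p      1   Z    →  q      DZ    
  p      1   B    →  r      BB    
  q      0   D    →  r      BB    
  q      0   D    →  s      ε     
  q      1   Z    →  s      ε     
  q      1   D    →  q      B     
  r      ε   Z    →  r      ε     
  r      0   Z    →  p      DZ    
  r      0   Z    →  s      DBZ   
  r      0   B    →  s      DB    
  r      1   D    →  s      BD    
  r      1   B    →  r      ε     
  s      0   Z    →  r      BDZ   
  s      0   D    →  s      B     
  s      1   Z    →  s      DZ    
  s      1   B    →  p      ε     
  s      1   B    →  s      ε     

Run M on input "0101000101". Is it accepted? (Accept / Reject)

Reject

No computation consumes all input and empties the stack.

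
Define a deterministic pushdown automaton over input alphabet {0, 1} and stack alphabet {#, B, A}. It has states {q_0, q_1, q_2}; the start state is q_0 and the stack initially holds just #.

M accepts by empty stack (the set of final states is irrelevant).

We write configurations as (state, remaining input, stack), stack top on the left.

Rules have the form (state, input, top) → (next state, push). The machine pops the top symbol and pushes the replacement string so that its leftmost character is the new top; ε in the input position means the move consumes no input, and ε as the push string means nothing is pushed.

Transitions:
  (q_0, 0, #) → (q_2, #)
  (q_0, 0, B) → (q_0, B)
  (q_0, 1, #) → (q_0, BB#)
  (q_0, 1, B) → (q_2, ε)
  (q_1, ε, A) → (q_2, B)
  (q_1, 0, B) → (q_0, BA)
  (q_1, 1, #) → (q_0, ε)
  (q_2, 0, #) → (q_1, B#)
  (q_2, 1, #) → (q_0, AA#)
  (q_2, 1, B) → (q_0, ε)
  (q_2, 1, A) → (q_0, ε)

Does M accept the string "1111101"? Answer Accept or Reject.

Reject

(q_0, 1111101, #)
  read 1, top #: go to q_0, push BB# → (q_0, 111101, BB#)
  read 1, top B: go to q_2, push ε → (q_2, 11101, B#)
  read 1, top B: go to q_0, push ε → (q_0, 1101, #)
  read 1, top #: go to q_0, push BB# → (q_0, 101, BB#)
  read 1, top B: go to q_2, push ε → (q_2, 01, B#)
No transition applies at (q_2, 01, B#); input not fully consumed.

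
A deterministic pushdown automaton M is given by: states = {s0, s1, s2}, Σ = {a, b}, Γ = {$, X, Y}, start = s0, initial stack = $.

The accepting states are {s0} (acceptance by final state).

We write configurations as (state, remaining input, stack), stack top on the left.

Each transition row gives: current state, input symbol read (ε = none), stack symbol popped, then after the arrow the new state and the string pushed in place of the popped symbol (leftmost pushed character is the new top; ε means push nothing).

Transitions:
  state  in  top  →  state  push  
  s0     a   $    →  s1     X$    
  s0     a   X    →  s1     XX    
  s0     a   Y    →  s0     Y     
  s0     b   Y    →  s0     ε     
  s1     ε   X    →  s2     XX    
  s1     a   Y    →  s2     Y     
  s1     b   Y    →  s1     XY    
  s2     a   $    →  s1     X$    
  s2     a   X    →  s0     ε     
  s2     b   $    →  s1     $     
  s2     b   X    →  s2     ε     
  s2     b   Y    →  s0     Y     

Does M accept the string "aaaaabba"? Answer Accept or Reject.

Accept

(s0, aaaaabba, $) ⊢ (s1, aaaabba, X$) ⊢ (s2, aaaabba, XX$) ⊢ (s0, aaabba, X$) ⊢ (s1, aabba, XX$) ⊢ (s2, aabba, XXX$) ⊢ (s0, abba, XX$) ⊢ (s1, bba, XXX$) ⊢ (s2, bba, XXXX$) ⊢ (s2, ba, XXX$) ⊢ (s2, a, XX$) ⊢ (s0, ε, X$)
All input consumed; state s0 ∈ F.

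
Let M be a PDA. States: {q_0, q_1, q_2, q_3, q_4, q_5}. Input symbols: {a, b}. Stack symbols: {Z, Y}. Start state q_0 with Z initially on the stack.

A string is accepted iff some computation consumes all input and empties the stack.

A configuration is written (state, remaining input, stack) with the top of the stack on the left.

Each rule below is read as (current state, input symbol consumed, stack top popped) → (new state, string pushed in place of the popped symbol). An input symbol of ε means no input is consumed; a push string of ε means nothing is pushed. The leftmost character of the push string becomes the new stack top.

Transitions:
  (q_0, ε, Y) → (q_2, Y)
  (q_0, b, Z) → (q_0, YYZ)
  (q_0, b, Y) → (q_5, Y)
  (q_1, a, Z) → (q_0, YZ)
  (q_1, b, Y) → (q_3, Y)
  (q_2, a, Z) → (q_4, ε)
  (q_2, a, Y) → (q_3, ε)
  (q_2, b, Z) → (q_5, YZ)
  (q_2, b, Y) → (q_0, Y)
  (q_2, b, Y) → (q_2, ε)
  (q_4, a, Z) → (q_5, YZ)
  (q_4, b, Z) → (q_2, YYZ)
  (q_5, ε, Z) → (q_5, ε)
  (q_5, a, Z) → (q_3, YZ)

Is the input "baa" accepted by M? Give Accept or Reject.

No computation consumes all input and empties the stack.

Reject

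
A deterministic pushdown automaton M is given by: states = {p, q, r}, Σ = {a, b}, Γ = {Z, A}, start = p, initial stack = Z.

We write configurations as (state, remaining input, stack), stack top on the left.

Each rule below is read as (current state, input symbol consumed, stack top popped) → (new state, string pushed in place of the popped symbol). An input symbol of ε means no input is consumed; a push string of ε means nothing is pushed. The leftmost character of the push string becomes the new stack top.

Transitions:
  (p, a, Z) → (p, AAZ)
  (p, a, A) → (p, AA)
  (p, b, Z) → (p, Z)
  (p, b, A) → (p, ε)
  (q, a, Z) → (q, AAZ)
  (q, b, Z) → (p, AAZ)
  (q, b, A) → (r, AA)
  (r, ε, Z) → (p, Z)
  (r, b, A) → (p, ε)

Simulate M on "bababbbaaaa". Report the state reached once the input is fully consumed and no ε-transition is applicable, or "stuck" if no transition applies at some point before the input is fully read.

(p, bababbbaaaa, Z) ⊢ (p, ababbbaaaa, Z) ⊢ (p, babbbaaaa, AAZ) ⊢ (p, abbbaaaa, AZ) ⊢ (p, bbbaaaa, AAZ) ⊢ (p, bbaaaa, AZ) ⊢ (p, baaaa, Z) ⊢ (p, aaaa, Z) ⊢ (p, aaa, AAZ) ⊢ (p, aa, AAAZ) ⊢ (p, a, AAAAZ) ⊢ (p, ε, AAAAAZ)
All input consumed; M is in state p.

p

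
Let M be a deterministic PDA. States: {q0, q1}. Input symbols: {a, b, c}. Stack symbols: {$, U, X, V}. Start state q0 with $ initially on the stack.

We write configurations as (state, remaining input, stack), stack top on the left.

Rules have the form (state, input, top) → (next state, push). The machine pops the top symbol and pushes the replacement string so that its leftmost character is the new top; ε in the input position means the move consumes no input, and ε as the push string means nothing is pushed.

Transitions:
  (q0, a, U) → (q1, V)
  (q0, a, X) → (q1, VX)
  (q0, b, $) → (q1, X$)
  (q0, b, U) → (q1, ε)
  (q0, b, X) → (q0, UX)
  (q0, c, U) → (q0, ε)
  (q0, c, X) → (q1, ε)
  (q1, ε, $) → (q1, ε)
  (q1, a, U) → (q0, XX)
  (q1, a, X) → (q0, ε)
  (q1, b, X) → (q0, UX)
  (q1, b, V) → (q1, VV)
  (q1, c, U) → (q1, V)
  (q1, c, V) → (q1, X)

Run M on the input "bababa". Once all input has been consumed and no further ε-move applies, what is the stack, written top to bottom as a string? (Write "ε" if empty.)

(q0, bababa, $)
  read b, top $: go to q1, push X$ → (q1, ababa, X$)
  read a, top X: go to q0, push ε → (q0, baba, $)
  read b, top $: go to q1, push X$ → (q1, aba, X$)
  read a, top X: go to q0, push ε → (q0, ba, $)
  read b, top $: go to q1, push X$ → (q1, a, X$)
  read a, top X: go to q0, push ε → (q0, ε, $)
All input consumed in state q0 with stack $.

$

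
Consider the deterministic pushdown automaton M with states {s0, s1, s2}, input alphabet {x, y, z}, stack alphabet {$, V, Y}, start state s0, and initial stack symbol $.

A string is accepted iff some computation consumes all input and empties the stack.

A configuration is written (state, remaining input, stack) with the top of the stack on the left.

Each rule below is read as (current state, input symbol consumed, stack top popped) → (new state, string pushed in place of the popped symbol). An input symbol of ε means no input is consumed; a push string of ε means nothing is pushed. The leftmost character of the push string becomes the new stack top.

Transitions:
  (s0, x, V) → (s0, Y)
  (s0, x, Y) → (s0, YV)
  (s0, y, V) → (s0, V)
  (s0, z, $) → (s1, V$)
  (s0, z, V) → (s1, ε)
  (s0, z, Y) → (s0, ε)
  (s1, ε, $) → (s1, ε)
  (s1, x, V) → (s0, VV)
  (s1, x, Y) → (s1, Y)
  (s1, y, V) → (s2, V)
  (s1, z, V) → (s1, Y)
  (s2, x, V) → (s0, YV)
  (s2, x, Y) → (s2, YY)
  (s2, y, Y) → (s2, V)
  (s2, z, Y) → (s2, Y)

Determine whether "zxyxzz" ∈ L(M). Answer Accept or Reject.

(s0, zxyxzz, $)
  read z, top $: go to s1, push V$ → (s1, xyxzz, V$)
  read x, top V: go to s0, push VV → (s0, yxzz, VV$)
  read y, top V: go to s0, push V → (s0, xzz, VV$)
  read x, top V: go to s0, push Y → (s0, zz, YV$)
  read z, top Y: go to s0, push ε → (s0, z, V$)
  read z, top V: go to s1, push ε → (s1, ε, $)
  ε-move, top $: go to s1, push ε → (s1, ε, ε)
All input consumed and the stack is empty.

Accept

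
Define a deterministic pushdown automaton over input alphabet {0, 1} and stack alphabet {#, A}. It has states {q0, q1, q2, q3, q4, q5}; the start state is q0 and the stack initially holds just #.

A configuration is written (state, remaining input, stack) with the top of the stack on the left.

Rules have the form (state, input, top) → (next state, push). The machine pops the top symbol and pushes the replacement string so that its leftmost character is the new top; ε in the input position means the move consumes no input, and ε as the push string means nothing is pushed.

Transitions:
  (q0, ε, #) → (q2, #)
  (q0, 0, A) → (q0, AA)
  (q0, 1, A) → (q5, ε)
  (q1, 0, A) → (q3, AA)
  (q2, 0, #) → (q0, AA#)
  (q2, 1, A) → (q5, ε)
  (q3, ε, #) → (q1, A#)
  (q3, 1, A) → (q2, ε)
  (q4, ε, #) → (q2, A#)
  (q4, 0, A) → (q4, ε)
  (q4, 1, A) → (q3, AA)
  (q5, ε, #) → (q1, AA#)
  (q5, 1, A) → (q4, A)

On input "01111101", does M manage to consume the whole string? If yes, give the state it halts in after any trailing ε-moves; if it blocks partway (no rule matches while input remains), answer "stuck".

q2

(q0, 01111101, #)
  ε-move, top #: go to q2, push # → (q2, 01111101, #)
  read 0, top #: go to q0, push AA# → (q0, 1111101, AA#)
  read 1, top A: go to q5, push ε → (q5, 111101, A#)
  read 1, top A: go to q4, push A → (q4, 11101, A#)
  read 1, top A: go to q3, push AA → (q3, 1101, AA#)
  read 1, top A: go to q2, push ε → (q2, 101, A#)
  read 1, top A: go to q5, push ε → (q5, 01, #)
  ε-move, top #: go to q1, push AA# → (q1, 01, AA#)
  read 0, top A: go to q3, push AA → (q3, 1, AAA#)
  read 1, top A: go to q2, push ε → (q2, ε, AA#)
All input consumed; M is in state q2.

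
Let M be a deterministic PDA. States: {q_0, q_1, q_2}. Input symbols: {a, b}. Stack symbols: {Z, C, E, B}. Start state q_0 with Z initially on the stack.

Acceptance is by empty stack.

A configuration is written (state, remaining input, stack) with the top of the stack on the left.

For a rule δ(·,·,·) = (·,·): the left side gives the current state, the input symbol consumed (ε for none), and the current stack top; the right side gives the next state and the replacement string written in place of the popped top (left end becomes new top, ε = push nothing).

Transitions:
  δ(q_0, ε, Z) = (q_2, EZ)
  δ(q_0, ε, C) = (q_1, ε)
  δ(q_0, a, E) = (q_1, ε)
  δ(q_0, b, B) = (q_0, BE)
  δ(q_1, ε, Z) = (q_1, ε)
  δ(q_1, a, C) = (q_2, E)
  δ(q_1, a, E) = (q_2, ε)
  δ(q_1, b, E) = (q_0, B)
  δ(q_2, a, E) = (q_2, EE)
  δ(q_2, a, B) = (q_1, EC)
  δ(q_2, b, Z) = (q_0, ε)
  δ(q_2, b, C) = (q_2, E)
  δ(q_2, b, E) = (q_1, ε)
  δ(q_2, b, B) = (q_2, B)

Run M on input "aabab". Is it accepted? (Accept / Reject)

(q_0, aabab, Z)
  ε-move, top Z: go to q_2, push EZ → (q_2, aabab, EZ)
  read a, top E: go to q_2, push EE → (q_2, abab, EEZ)
  read a, top E: go to q_2, push EE → (q_2, bab, EEEZ)
  read b, top E: go to q_1, push ε → (q_1, ab, EEZ)
  read a, top E: go to q_2, push ε → (q_2, b, EZ)
  read b, top E: go to q_1, push ε → (q_1, ε, Z)
  ε-move, top Z: go to q_1, push ε → (q_1, ε, ε)
All input consumed and the stack is empty.

Accept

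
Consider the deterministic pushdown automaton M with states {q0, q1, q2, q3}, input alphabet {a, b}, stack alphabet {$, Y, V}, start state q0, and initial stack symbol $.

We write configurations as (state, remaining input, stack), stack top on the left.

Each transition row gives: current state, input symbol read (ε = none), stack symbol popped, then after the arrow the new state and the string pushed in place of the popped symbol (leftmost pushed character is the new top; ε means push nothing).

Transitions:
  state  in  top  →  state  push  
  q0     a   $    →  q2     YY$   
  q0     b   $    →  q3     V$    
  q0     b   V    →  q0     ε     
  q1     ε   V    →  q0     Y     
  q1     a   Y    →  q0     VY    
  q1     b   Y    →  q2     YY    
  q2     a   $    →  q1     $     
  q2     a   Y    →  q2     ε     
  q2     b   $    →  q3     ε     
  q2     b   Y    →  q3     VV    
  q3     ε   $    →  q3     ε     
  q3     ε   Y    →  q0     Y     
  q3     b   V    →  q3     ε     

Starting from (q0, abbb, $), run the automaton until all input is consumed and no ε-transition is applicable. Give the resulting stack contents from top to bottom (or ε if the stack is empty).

Y$

(q0, abbb, $)
  read a, top $: go to q2, push YY$ → (q2, bbb, YY$)
  read b, top Y: go to q3, push VV → (q3, bb, VVY$)
  read b, top V: go to q3, push ε → (q3, b, VY$)
  read b, top V: go to q3, push ε → (q3, ε, Y$)
  ε-move, top Y: go to q0, push Y → (q0, ε, Y$)
All input consumed in state q0 with stack Y$.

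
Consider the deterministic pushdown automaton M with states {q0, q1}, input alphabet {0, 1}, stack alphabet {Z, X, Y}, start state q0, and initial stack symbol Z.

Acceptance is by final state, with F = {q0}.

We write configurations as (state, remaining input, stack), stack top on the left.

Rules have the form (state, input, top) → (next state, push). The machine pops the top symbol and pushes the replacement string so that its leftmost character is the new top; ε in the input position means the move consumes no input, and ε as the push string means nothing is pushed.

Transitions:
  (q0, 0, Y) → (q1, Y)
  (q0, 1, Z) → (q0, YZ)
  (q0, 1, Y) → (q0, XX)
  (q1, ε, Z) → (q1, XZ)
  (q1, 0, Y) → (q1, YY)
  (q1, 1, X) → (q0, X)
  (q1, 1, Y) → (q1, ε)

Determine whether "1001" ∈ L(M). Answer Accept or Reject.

Reject

(q0, 1001, Z)
  read 1, top Z: go to q0, push YZ → (q0, 001, YZ)
  read 0, top Y: go to q1, push Y → (q1, 01, YZ)
  read 0, top Y: go to q1, push YY → (q1, 1, YYZ)
  read 1, top Y: go to q1, push ε → (q1, ε, YZ)
All input consumed; state q1 ∉ F and no further ε-move applies.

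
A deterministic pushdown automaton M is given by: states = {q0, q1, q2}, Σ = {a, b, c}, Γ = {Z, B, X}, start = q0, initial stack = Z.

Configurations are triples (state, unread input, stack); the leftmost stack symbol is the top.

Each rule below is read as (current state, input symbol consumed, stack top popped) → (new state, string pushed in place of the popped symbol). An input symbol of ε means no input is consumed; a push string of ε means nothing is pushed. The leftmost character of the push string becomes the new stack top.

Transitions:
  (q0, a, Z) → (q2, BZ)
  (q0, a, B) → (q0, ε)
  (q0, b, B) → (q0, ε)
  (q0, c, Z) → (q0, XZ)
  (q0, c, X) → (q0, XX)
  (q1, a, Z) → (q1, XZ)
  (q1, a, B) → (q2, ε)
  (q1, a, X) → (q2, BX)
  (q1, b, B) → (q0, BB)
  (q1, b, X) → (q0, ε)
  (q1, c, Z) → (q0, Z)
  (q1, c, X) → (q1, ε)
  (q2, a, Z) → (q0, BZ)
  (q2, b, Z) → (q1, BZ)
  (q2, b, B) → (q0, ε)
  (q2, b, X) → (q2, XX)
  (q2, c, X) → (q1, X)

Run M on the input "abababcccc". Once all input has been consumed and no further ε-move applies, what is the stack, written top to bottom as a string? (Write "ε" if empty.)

(q0, abababcccc, Z)
  read a, top Z: go to q2, push BZ → (q2, bababcccc, BZ)
  read b, top B: go to q0, push ε → (q0, ababcccc, Z)
  read a, top Z: go to q2, push BZ → (q2, babcccc, BZ)
  read b, top B: go to q0, push ε → (q0, abcccc, Z)
  read a, top Z: go to q2, push BZ → (q2, bcccc, BZ)
  read b, top B: go to q0, push ε → (q0, cccc, Z)
  read c, top Z: go to q0, push XZ → (q0, ccc, XZ)
  read c, top X: go to q0, push XX → (q0, cc, XXZ)
  read c, top X: go to q0, push XX → (q0, c, XXXZ)
  read c, top X: go to q0, push XX → (q0, ε, XXXXZ)
All input consumed in state q0 with stack XXXXZ.

XXXXZ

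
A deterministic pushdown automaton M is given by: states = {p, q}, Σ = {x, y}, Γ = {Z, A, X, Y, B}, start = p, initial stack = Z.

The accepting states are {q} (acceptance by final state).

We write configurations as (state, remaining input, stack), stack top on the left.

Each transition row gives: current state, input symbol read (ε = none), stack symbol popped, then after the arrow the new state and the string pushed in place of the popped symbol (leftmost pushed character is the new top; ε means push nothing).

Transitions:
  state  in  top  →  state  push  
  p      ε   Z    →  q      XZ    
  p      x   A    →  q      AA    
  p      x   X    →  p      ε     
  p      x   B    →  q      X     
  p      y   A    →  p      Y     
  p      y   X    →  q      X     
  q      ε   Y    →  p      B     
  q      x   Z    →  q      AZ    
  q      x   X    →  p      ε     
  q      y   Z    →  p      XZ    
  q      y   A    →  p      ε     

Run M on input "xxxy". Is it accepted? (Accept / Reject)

Reject

(p, xxxy, Z)
  ε-move, top Z: go to q, push XZ → (q, xxxy, XZ)
  read x, top X: go to p, push ε → (p, xxy, Z)
  ε-move, top Z: go to q, push XZ → (q, xxy, XZ)
  read x, top X: go to p, push ε → (p, xy, Z)
  ε-move, top Z: go to q, push XZ → (q, xy, XZ)
  read x, top X: go to p, push ε → (p, y, Z)
  ε-move, top Z: go to q, push XZ → (q, y, XZ)
No transition applies at (q, y, XZ); input not fully consumed.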